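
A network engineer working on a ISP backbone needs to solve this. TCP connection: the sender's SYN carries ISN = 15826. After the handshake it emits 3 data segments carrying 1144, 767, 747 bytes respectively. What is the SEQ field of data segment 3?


The SYN occupies sequence number ISN = 15826, so the first data byte is ISN + 1 = 15827.
SEQ of data segment i = (ISN + 1) + sum of payload sizes of segments 1..i-1.
Segment 1: SEQ = 15827, payload = 1144 bytes
Segment 2: SEQ = 16971, payload = 767 bytes
Segment 3: SEQ = 17738, payload = 747 bytes
SEQ of segment 3 = 15827 + 1144 + 767 = 17738

17738


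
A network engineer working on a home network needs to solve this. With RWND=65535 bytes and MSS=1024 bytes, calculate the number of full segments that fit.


Given: RWND = 65535 bytes, MSS = 1024 bytes
Full segments = floor(RWND / MSS)
Full segments = floor(65535 / 1024)
Full segments = floor(63.999) = 63

63


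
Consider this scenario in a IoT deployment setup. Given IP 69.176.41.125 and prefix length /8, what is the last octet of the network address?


Given: IP = 69.176.41.125, prefix = /8
Subnet mask = 255.0.0.0
Last octet of IP: 125
Last octet of mask: 0
Network last octet = 125 AND 0 = 0

0


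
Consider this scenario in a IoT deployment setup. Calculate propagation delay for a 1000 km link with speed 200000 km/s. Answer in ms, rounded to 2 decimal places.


Given: distance = 1000 km, speed = 200000 km/s
Delay = distance / speed = 1000 / 200000 seconds
Delay in ms = 1000 * 1000 / 200000
Delay = 5.0000 ms
Rounded to 2 dp = 5.00 ms

5.00


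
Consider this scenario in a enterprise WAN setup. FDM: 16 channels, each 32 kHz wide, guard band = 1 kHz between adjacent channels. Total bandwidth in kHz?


Given: 16 channels, 32 kHz each, guard = 1 kHz
Channel bandwidth = 16 * 32 = 512 kHz
Guard bands = 15 gaps * 1 kHz = 15 kHz
Total = 512 + 15 = 527 kHz

527


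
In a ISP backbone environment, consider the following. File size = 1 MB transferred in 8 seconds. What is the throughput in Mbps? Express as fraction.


Given: file = 1 MB, time = 8 s
File in Mb = 1 * 8 = 8 Mb
Throughput = 8 / 8 Mbps
Throughput = 1 Mbps

1


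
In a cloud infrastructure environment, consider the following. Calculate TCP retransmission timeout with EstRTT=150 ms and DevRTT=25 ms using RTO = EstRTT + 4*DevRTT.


Given: EstRTT = 150 ms, DevRTT = 25 ms
Timeout = EstRTT + 4 * DevRTT
4 * DevRTT = 4 * 25 = 100
Timeout = 150 + 100 = 250 ms

250


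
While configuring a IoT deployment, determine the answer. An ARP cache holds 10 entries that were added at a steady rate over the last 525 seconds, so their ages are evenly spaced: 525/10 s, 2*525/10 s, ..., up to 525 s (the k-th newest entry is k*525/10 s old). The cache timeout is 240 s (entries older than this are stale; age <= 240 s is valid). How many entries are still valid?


Ages are k * 525/10 s for k = 1..10 (spacing = 52.5000 s).
Entry k is valid iff k * 525/10 <= 240 iff k <= 10 * 240 / 525 = 4.5714
n_valid = floor(4.5714) = 4
(n_stale = 10 - 4 = 6)

4


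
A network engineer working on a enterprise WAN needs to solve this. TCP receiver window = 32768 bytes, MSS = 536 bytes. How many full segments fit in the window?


Given: RWND = 32768 bytes, MSS = 536 bytes
Full segments = floor(RWND / MSS)
Full segments = floor(32768 / 536)
Full segments = floor(61.1343) = 61

61


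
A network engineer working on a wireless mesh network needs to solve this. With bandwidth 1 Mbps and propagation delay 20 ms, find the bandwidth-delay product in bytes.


Given: bandwidth = 1 Mbps, delay = 20 ms
BDP in bits = 1 * 10^6 * 20 / 1000
BDP in bits = 20000
BDP in bytes = 20000 / 8 = 2500

2500


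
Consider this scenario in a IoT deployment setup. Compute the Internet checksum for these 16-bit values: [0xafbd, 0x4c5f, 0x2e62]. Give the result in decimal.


Given words: [0xafbd, 0x4c5f, 0x2e62]
Step 1: Sum all words
Raw sum = 44989 + 19551 + 11874 = 76414
Step 2: Fold carry: (10878 + 1) = 10879
One's complement = ~10879 & 0xFFFF = 54656

54656


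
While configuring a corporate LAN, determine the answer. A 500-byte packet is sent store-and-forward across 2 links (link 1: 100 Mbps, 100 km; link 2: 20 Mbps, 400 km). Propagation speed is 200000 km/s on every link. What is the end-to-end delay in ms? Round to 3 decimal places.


Packet = 500 bytes = 4000 bits. Store-and-forward: sum (t_trans + t_prop) per link.
Link 1: t_trans = 4000/(100*10^6) s = 0.0400 ms; t_prop = 100/200000 s = 0.5000 ms; subtotal = 0.5400 ms
Link 2: t_trans = 4000/(20*10^6) s = 0.2000 ms; t_prop = 400/200000 s = 2.0000 ms; subtotal = 2.2000 ms
End-to-end = 0.5400 + 2.2000 = 2.7400 ms -> 2.740 ms (3 dp)

2.740


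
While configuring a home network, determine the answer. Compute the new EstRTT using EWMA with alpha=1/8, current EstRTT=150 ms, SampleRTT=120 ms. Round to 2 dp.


Given: EstRTT = 150 ms, SampleRTT = 120 ms, alpha = 1/8
New EstRTT = (1 - alpha) * EstRTT + alpha * SampleRTT
(7/8) * 150 = 131.25
(1/8) * 120 = 15
New EstRTT = 131.25 + 15 = 146.25 ms -> 146.25 ms (2 dp)

146.25


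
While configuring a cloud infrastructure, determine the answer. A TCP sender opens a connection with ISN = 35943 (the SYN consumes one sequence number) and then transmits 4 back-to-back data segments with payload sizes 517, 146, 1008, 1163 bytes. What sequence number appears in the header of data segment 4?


The SYN occupies sequence number ISN = 35943, so the first data byte is ISN + 1 = 35944.
SEQ of data segment i = (ISN + 1) + sum of payload sizes of segments 1..i-1.
Segment 1: SEQ = 35944, payload = 517 bytes
Segment 2: SEQ = 36461, payload = 146 bytes
Segment 3: SEQ = 36607, payload = 1008 bytes
Segment 4: SEQ = 37615, payload = 1163 bytes
SEQ of segment 4 = 35944 + 517 + 146 + 1008 = 37615

37615


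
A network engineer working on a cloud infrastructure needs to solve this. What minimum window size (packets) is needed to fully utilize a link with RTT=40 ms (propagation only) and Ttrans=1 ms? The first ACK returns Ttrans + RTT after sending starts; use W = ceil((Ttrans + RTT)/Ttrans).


Given: Ttrans = 1 ms, RTT = 40 ms (= 2 * Tprop, Tprop = 20 ms)
Time until first ACK returns = Ttrans + RTT = 1 + 40 = 41 ms
Need W * Ttrans >= Ttrans + RTT  ->  W >= (Ttrans + RTT) / Ttrans
(Ttrans + RTT) / Ttrans = 41 / 1 = 41
W_min = ceil(41) = 41

41


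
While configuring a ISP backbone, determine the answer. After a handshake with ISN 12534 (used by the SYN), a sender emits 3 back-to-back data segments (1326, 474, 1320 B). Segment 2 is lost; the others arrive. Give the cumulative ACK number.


SYN uses sequence number 12534; first data byte = ISN + 1 = 12535.
Segment 1: SEQ = 12535, len = 1326 B, covers [12535, 13860]
Segment 2: SEQ = 13861, len = 474 B, covers [13861, 14334] [LOST]
Segment 3: SEQ = 14335, len = 1320 B, covers [14335, 15654]
In-order data received: bytes [12535, 13860] (segments 1..1).
Segment 2 missing -> gap begins at byte 13861; later segments buffered out of order.
Cumulative ACK = next expected in-order byte = 12535 + 1326 = 13861

13861


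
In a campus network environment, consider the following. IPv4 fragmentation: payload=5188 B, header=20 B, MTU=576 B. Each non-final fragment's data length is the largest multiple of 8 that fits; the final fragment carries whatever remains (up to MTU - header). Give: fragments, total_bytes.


Max data per non-final fragment = floor((MTU - header)/8)*8 = floor((576 - 20)/8)*8 = floor(556/8)*8 = 552 B
Final fragment needs no 8-byte alignment: it can carry up to MTU - header = 556 B
Non-final fragments needed = ceil((payload - 556) / 552) = ceil(4632/552) = ceil(8.3913) = 9
Number of fragments = 9 + 1 = 10
Fragment sizes (data): 9 * 552 B + 220 B (last, 220 <= 556 OK)
Total bytes sent = payload + n_frags * header = 5188 + 10*20 = 5188 + 200 = 5388 B

10, 5388


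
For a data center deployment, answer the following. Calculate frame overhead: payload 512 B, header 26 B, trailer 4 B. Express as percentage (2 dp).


Given: payload = 512 B, header = 26 B, trailer = 4 B
Overhead bytes = header + trailer = 26 + 4 = 30
Total frame = payload + overhead = 512 + 30 = 542
Overhead % = 30 / 542 * 100 = 5.5351% -> 5.54% (2 dp)

5.54


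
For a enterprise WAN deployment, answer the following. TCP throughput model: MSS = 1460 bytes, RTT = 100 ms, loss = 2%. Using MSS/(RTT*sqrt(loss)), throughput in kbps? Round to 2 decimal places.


Given: MSS = 1460 bytes, RTT = 100 ms, loss = 2%
RTT in seconds = 100 / 1000 = 0.1
Loss rate = 2% = 0.02
sqrt(loss) = sqrt(0.02) = 0.141421356237
Throughput (bytes/s) = 1460 / (0.1 * 0.141421356237) = 103237.5901
Throughput (kbps) = 103237.5901 * 8 / 1000 = 825.900720 -> 825.90 kbps (2 dp)

825.90


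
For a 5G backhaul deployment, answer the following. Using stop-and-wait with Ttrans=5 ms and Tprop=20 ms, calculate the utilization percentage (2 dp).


Given: Ttrans = 5 ms, Tprop = 20 ms
RTT = 2 * Tprop = 2 * 20 = 40 ms
U = Ttrans / (Ttrans + RTT)
U = 5 / (5 + 40)
U = 5 / 45 = 0.111111
U% = 11.11%

11.11


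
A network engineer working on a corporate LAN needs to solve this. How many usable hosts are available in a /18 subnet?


Given: subnet mask /18
Host bits = 32 - 18 = 14
Total addresses = 2^14 = 16384
Usable hosts = 16384 - 2 (network + broadcast) = 16382

16382


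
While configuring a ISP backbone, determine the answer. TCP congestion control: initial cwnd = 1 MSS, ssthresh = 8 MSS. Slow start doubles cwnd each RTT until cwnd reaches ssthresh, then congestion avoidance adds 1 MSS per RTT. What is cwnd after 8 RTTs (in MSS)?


RTT 0: cwnd = 1 MSS (initial)
RTT 1: cwnd = 2 MSS (slow start, doubled)
RTT 2: cwnd = 4 MSS (slow start, doubled)
RTT 3: cwnd = 8 MSS (slow start, doubled)
RTT 4: cwnd = 9 MSS (congestion avoidance, +1)
RTT 5: cwnd = 10 MSS (congestion avoidance, +1)
RTT 6: cwnd = 11 MSS (congestion avoidance, +1)
RTT 7: cwnd = 12 MSS (congestion avoidance, +1)
RTT 8: cwnd = 13 MSS (congestion avoidance, +1)

13


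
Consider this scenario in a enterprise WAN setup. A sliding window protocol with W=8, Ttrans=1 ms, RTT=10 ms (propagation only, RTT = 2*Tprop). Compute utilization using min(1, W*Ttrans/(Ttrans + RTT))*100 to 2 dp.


Given: W = 8, Ttrans = 1 ms, RTT = 10 ms (= 2 * Tprop, Tprop = 5 ms)
Cycle time = Ttrans + RTT = 1 + 10 = 11 ms (first packet sent until its ACK returns)
W * Ttrans = 8 * 1 = 8 ms of sending per cycle
W * Ttrans / (Ttrans + RTT) = 8 / 11 = 0.727273
U = min(1, 0.727273) = 0.727273
U% = 72.73%

72.73


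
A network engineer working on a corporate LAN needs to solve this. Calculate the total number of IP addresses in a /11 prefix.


Given: CIDR prefix /11
Host bits = 32 - 11 = 21
Total addresses = 2^21 = 2097152

2097152


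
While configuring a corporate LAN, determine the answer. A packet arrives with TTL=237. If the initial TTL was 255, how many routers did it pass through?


Given: initial TTL = 255, received TTL = 237
Hops = initial TTL - received TTL
Hops = 255 - 237 = 18

18


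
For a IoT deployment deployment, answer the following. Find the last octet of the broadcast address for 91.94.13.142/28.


Given: IP = 91.94.13.142, prefix = /28
Host bits = 32 - 28 = 4
Network last octet = 142 AND mask = 128
Host part size = 2^4 - 1 = 15
Broadcast last octet = 128 OR 15 = 143

143


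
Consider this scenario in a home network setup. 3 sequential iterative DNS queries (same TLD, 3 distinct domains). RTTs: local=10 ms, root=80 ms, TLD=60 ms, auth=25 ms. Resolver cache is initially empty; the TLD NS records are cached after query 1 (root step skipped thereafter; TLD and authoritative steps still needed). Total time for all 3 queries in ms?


Lookup 1 (cold cache): local + root + TLD + auth = 10 + 80 + 60 + 25 = 175 ms
Lookups 2..3 (TLD NS cached -> skip root; new domain -> still ask TLD and auth): local + TLD + auth = 10 + 60 + 25 = 95 ms each
Remaining 2 lookups: 2 * 95 = 190 ms
Total = 175 + 190 = 365 ms

365


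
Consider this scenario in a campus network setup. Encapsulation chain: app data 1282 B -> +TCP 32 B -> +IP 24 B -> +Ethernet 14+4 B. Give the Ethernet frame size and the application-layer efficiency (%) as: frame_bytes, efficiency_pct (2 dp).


TCP segment = 1282 + 32 = 1314 B
IP packet = 1314 + 24 = 1338 B
Ethernet frame = 1338 + 14 + 4 = 1356 B
Efficiency = app / frame = 1282 / 1356 = 0.945428 = 94.5428% -> 94.54% (2 dp)

1356, 94.54


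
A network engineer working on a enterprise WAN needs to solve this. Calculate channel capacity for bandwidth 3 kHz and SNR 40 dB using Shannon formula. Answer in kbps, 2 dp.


Given: B = 3 kHz, SNR = 40 dB
SNR linear = 10^(40/10) = 10000
1 + SNR = 10001
log2(10001) = 13.2878566418
C = 3 * 1000 * 13.2878566418 = 39863.5699 bps
C = 39.863570 kbps -> 39.86 kbps (2 dp)

39.86


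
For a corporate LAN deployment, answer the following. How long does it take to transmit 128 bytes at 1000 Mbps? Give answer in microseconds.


Given: packet = 128 bytes, bandwidth = 1000 Mbps
Packet in bits = 128 * 8 = 1024 bits
Bandwidth = 1000 * 10^6 = 1000000000 bps
Time = 1024 / 1000000000 seconds
Time in us = 1024 * 10^6 / 1000000000 = 1.024

1.024


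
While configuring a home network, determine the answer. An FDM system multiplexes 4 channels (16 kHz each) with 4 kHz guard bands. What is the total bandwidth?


Given: 4 channels, 16 kHz each, guard = 4 kHz
Channel bandwidth = 4 * 16 = 64 kHz
Guard bands = 3 gaps * 4 kHz = 12 kHz
Total = 64 + 12 = 76 kHz

76


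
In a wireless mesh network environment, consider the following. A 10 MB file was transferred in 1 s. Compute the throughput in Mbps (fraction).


Given: file = 10 MB, time = 1 s
File in Mb = 10 * 8 = 80 Mb
Throughput = 80 / 1 Mbps
Throughput = 80 Mbps

80


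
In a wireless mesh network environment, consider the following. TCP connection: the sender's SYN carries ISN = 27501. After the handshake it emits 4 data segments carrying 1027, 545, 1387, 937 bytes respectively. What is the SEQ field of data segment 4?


The SYN occupies sequence number ISN = 27501, so the first data byte is ISN + 1 = 27502.
SEQ of data segment i = (ISN + 1) + sum of payload sizes of segments 1..i-1.
Segment 1: SEQ = 27502, payload = 1027 bytes
Segment 2: SEQ = 28529, payload = 545 bytes
Segment 3: SEQ = 29074, payload = 1387 bytes
Segment 4: SEQ = 30461, payload = 937 bytes
SEQ of segment 4 = 27502 + 1027 + 545 + 1387 = 30461

30461


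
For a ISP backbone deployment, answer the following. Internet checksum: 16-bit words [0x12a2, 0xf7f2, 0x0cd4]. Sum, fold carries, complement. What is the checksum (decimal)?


Given words: [0x12a2, 0xf7f2, 0x0cd4]
Step 1: Sum all words
Raw sum = 4770 + 63474 + 3284 = 71528
Step 2: Fold carry: (5992 + 1) = 5993
One's complement = ~5993 & 0xFFFF = 59542

59542


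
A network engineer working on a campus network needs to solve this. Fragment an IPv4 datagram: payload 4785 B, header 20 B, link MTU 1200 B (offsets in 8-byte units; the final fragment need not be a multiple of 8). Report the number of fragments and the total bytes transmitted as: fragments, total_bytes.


Max data per non-final fragment = floor((MTU - header)/8)*8 = floor((1200 - 20)/8)*8 = floor(1180/8)*8 = 1176 B
Final fragment needs no 8-byte alignment: it can carry up to MTU - header = 1180 B
Non-final fragments needed = ceil((payload - 1180) / 1176) = ceil(3605/1176) = ceil(3.0655) = 4
Number of fragments = 4 + 1 = 5
Fragment sizes (data): 4 * 1176 B + 81 B (last, 81 <= 1180 OK)
Total bytes sent = payload + n_frags * header = 4785 + 5*20 = 4785 + 100 = 4885 B

5, 4885


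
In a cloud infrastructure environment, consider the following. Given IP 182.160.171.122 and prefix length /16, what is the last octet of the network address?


Given: IP = 182.160.171.122, prefix = /16
Subnet mask = 255.255.0.0
Last octet of IP: 122
Last octet of mask: 0
Network last octet = 122 AND 0 = 0

0


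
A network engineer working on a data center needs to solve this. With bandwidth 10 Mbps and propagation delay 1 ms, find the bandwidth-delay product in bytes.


Given: bandwidth = 10 Mbps, delay = 1 ms
BDP in bits = 10 * 10^6 * 1 / 1000
BDP in bits = 10000
BDP in bytes = 10000 / 8 = 1250

1250


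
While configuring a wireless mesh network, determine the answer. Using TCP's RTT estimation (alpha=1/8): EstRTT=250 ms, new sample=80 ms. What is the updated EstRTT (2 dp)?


Given: EstRTT = 250 ms, SampleRTT = 80 ms, alpha = 1/8
New EstRTT = (1 - alpha) * EstRTT + alpha * SampleRTT
(7/8) * 250 = 218.75
(1/8) * 80 = 10
New EstRTT = 218.75 + 10 = 228.75 ms -> 228.75 ms (2 dp)

228.75


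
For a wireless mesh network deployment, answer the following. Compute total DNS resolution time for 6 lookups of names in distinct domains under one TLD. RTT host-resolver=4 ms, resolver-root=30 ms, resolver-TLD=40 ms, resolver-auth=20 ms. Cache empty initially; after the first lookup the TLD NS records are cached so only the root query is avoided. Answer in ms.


Lookup 1 (cold cache): local + root + TLD + auth = 4 + 30 + 40 + 20 = 94 ms
Lookups 2..6 (TLD NS cached -> skip root; new domain -> still ask TLD and auth): local + TLD + auth = 4 + 40 + 20 = 64 ms each
Remaining 5 lookups: 5 * 64 = 320 ms
Total = 94 + 320 = 414 ms

414


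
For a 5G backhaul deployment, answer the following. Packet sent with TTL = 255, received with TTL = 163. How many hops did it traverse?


Given: initial TTL = 255, received TTL = 163
Hops = initial TTL - received TTL
Hops = 255 - 163 = 92

92


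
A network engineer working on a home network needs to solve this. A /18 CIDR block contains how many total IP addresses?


Given: CIDR prefix /18
Host bits = 32 - 18 = 14
Total addresses = 2^14 = 16384

16384


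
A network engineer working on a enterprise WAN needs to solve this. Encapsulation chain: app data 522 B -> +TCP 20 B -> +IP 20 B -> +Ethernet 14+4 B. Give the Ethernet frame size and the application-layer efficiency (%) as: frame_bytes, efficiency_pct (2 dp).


TCP segment = 522 + 20 = 542 B
IP packet = 542 + 20 = 562 B
Ethernet frame = 562 + 14 + 4 = 580 B
Efficiency = app / frame = 522 / 580 = 0.900000 = 90.0000% -> 90.00% (2 dp)

580, 90.00


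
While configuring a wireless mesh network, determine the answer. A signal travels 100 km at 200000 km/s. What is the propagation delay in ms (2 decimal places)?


Given: distance = 100 km, speed = 200000 km/s
Delay = distance / speed = 100 / 200000 seconds
Delay in ms = 100 * 1000 / 200000
Delay = 0.5000 ms
Rounded to 2 dp = 0.50 ms

0.50


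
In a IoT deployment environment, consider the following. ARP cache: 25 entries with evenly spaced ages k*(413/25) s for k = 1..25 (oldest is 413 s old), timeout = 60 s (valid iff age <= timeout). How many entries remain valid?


Ages are k * 413/25 s for k = 1..25 (spacing = 16.5200 s).
Entry k is valid iff k * 413/25 <= 60 iff k <= 25 * 60 / 413 = 3.6320
n_valid = floor(3.6320) = 3
(n_stale = 25 - 3 = 22)

3


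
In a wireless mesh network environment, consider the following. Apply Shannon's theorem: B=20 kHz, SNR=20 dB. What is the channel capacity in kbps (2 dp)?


Given: B = 20 kHz, SNR = 20 dB
SNR linear = 10^(20/10) = 100
1 + SNR = 101
log2(101) = 6.6582114828
C = 20 * 1000 * 6.6582114828 = 133164.2297 bps
C = 133.164230 kbps -> 133.16 kbps (2 dp)

133.16


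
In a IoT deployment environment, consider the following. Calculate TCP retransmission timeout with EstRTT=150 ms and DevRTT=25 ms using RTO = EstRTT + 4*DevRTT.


Given: EstRTT = 150 ms, DevRTT = 25 ms
Timeout = EstRTT + 4 * DevRTT
4 * DevRTT = 4 * 25 = 100
Timeout = 150 + 100 = 250 ms

250


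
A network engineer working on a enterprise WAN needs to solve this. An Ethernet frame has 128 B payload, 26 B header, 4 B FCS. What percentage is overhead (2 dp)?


Given: payload = 128 B, header = 26 B, trailer = 4 B
Overhead bytes = header + trailer = 26 + 4 = 30
Total frame = payload + overhead = 128 + 30 = 158
Overhead % = 30 / 158 * 100 = 18.9873% -> 18.99% (2 dp)

18.99


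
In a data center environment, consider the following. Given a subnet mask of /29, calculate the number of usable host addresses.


Given: subnet mask /29
Host bits = 32 - 29 = 3
Total addresses = 2^3 = 8
Usable hosts = 8 - 2 (network + broadcast) = 6

6


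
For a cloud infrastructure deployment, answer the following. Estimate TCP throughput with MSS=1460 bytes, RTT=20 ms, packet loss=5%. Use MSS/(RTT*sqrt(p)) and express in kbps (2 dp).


Given: MSS = 1460 bytes, RTT = 20 ms, loss = 5%
RTT in seconds = 20 / 1000 = 0.02
Loss rate = 5% = 0.05
sqrt(loss) = sqrt(0.05) = 0.223606797750
Throughput (bytes/s) = 1460 / (0.02 * 0.223606797750) = 326465.9247
Throughput (kbps) = 326465.9247 * 8 / 1000 = 2611.727398 -> 2611.73 kbps (2 dp)

2611.73


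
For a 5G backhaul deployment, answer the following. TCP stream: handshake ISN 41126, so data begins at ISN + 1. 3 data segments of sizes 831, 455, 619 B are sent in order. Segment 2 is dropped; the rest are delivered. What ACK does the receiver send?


SYN uses sequence number 41126; first data byte = ISN + 1 = 41127.
Segment 1: SEQ = 41127, len = 831 B, covers [41127, 41957]
Segment 2: SEQ = 41958, len = 455 B, covers [41958, 42412] [LOST]
Segment 3: SEQ = 42413, len = 619 B, covers [42413, 43031]
In-order data received: bytes [41127, 41957] (segments 1..1).
Segment 2 missing -> gap begins at byte 41958; later segments buffered out of order.
Cumulative ACK = next expected in-order byte = 41127 + 831 = 41958

41958


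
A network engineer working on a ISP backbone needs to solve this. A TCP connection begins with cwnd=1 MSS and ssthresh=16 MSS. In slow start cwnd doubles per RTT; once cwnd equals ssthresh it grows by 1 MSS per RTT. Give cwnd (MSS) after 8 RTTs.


RTT 0: cwnd = 1 MSS (initial)
RTT 1: cwnd = 2 MSS (slow start, doubled)
RTT 2: cwnd = 4 MSS (slow start, doubled)
RTT 3: cwnd = 8 MSS (slow start, doubled)
RTT 4: cwnd = 16 MSS (slow start, doubled)
RTT 5: cwnd = 17 MSS (congestion avoidance, +1)
RTT 6: cwnd = 18 MSS (congestion avoidance, +1)
RTT 7: cwnd = 19 MSS (congestion avoidance, +1)
RTT 8: cwnd = 20 MSS (congestion avoidance, +1)

20


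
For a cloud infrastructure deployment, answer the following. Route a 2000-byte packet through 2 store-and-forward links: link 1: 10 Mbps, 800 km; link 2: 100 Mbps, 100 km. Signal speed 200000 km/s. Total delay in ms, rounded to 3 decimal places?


Packet = 2000 bytes = 16000 bits. Store-and-forward: sum (t_trans + t_prop) per link.
Link 1: t_trans = 16000/(10*10^6) s = 1.6000 ms; t_prop = 800/200000 s = 4.0000 ms; subtotal = 5.6000 ms
Link 2: t_trans = 16000/(100*10^6) s = 0.1600 ms; t_prop = 100/200000 s = 0.5000 ms; subtotal = 0.6600 ms
End-to-end = 5.6000 + 0.6600 = 6.2600 ms -> 6.260 ms (3 dp)

6.260


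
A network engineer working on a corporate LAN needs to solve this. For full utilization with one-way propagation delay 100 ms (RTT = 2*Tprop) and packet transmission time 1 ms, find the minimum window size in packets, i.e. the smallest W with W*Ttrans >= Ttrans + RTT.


Given: Ttrans = 1 ms, RTT = 200 ms (= 2 * Tprop, Tprop = 100 ms)
Time until first ACK returns = Ttrans + RTT = 1 + 200 = 201 ms
Need W * Ttrans >= Ttrans + RTT  ->  W >= (Ttrans + RTT) / Ttrans
(Ttrans + RTT) / Ttrans = 201 / 1 = 201
W_min = ceil(201) = 201

201


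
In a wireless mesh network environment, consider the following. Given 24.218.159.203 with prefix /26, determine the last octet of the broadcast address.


Given: IP = 24.218.159.203, prefix = /26
Host bits = 32 - 26 = 6
Network last octet = 203 AND mask = 192
Host part size = 2^6 - 1 = 63
Broadcast last octet = 192 OR 63 = 255

255


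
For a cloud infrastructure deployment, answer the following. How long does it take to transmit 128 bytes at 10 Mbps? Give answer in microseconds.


Given: packet = 128 bytes, bandwidth = 10 Mbps
Packet in bits = 128 * 8 = 1024 bits
Bandwidth = 10 * 10^6 = 10000000 bps
Time = 1024 / 10000000 seconds
Time in us = 1024 * 10^6 / 10000000 = 102.4

102.4


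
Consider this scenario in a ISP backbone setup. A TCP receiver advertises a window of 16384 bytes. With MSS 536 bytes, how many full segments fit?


Given: RWND = 16384 bytes, MSS = 536 bytes
Full segments = floor(RWND / MSS)
Full segments = floor(16384 / 536)
Full segments = floor(30.5672) = 30

30


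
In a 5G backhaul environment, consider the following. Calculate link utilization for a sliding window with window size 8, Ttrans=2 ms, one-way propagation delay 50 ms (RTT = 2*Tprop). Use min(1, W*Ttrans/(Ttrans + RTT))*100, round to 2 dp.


Given: W = 8, Ttrans = 2 ms, RTT = 100 ms (= 2 * Tprop, Tprop = 50 ms)
Cycle time = Ttrans + RTT = 2 + 100 = 102 ms (first packet sent until its ACK returns)
W * Ttrans = 8 * 2 = 16 ms of sending per cycle
W * Ttrans / (Ttrans + RTT) = 16 / 102 = 0.156863
U = min(1, 0.156863) = 0.156863
U% = 15.69%

15.69


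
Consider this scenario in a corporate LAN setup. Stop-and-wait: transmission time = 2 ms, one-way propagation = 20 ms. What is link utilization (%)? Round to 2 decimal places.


Given: Ttrans = 2 ms, Tprop = 20 ms
RTT = 2 * Tprop = 2 * 20 = 40 ms
U = Ttrans / (Ttrans + RTT)
U = 2 / (2 + 40)
U = 2 / 42 = 0.047619
U% = 4.76%

4.76


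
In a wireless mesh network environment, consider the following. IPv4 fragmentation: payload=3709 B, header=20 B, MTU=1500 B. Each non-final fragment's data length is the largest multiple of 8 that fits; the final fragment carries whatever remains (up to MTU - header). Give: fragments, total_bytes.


Max data per non-final fragment = floor((MTU - header)/8)*8 = floor((1500 - 20)/8)*8 = floor(1480/8)*8 = 1480 B
Final fragment needs no 8-byte alignment: it can carry up to MTU - header = 1480 B
Non-final fragments needed = ceil((payload - 1480) / 1480) = ceil(2229/1480) = ceil(1.5061) = 2
Number of fragments = 2 + 1 = 3
Fragment sizes (data): 2 * 1480 B + 749 B (last, 749 <= 1480 OK)
Total bytes sent = payload + n_frags * header = 3709 + 3*20 = 3709 + 60 = 3769 B

3, 3769


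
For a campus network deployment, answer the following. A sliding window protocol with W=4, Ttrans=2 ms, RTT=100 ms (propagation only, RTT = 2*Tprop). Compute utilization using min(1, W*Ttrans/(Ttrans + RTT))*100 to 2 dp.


Given: W = 4, Ttrans = 2 ms, RTT = 100 ms (= 2 * Tprop, Tprop = 50 ms)
Cycle time = Ttrans + RTT = 2 + 100 = 102 ms (first packet sent until its ACK returns)
W * Ttrans = 4 * 2 = 8 ms of sending per cycle
W * Ttrans / (Ttrans + RTT) = 8 / 102 = 0.078431
U = min(1, 0.078431) = 0.078431
U% = 7.84%

7.84


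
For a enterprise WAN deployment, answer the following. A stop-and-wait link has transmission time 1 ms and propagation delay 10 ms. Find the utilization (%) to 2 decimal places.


Given: Ttrans = 1 ms, Tprop = 10 ms
RTT = 2 * Tprop = 2 * 10 = 20 ms
U = Ttrans / (Ttrans + RTT)
U = 1 / (1 + 20)
U = 1 / 21 = 0.047619
U% = 4.76%

4.76


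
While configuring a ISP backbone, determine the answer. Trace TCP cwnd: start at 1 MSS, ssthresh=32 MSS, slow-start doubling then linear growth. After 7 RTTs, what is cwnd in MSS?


RTT 0: cwnd = 1 MSS (initial)
RTT 1: cwnd = 2 MSS (slow start, doubled)
RTT 2: cwnd = 4 MSS (slow start, doubled)
RTT 3: cwnd = 8 MSS (slow start, doubled)
RTT 4: cwnd = 16 MSS (slow start, doubled)
RTT 5: cwnd = 32 MSS (slow start, doubled)
RTT 6: cwnd = 33 MSS (congestion avoidance, +1)
RTT 7: cwnd = 34 MSS (congestion avoidance, +1)

34


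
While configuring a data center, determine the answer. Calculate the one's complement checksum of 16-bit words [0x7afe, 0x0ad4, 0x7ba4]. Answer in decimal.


Given words: [0x7afe, 0x0ad4, 0x7ba4]
Step 1: Sum all words
Raw sum = 31486 + 2772 + 31652 = 65910
Step 2: Fold carry: (374 + 1) = 375
One's complement = ~375 & 0xFFFF = 65160

65160


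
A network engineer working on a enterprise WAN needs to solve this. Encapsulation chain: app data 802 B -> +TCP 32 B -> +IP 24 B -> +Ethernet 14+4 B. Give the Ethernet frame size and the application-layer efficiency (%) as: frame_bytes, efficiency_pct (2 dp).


TCP segment = 802 + 32 = 834 B
IP packet = 834 + 24 = 858 B
Ethernet frame = 858 + 14 + 4 = 876 B
Efficiency = app / frame = 802 / 876 = 0.915525 = 91.5525% -> 91.55% (2 dp)

876, 91.55


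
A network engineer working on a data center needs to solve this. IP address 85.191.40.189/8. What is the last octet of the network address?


Given: IP = 85.191.40.189, prefix = /8
Subnet mask = 255.0.0.0
Last octet of IP: 189
Last octet of mask: 0
Network last octet = 189 AND 0 = 0

0


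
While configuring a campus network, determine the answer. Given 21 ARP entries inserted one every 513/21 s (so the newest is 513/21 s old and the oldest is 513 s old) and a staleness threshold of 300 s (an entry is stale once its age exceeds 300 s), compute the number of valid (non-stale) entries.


Ages are k * 513/21 s for k = 1..21 (spacing = 24.4286 s).
Entry k is valid iff k * 513/21 <= 300 iff k <= 21 * 300 / 513 = 12.2807
n_valid = floor(12.2807) = 12
(n_stale = 21 - 12 = 9)

12


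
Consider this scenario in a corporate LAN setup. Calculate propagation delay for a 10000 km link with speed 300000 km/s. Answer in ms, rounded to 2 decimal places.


Given: distance = 10000 km, speed = 300000 km/s
Delay = distance / speed = 10000 / 300000 seconds
Delay in ms = 10000 * 1000 / 300000
Delay = 33.3333 ms
Rounded to 2 dp = 33.33 ms

33.33


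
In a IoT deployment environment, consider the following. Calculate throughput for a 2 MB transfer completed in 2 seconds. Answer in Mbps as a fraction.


Given: file = 2 MB, time = 2 s
File in Mb = 2 * 8 = 16 Mb
Throughput = 16 / 2 Mbps
Throughput = 8 Mbps

8


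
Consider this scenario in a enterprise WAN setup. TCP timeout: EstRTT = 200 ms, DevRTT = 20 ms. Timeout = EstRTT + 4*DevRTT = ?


Given: EstRTT = 200 ms, DevRTT = 20 ms
Timeout = EstRTT + 4 * DevRTT
4 * DevRTT = 4 * 20 = 80
Timeout = 200 + 80 = 280 ms

280


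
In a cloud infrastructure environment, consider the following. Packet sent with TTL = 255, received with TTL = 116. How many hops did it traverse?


Given: initial TTL = 255, received TTL = 116
Hops = initial TTL - received TTL
Hops = 255 - 116 = 139

139


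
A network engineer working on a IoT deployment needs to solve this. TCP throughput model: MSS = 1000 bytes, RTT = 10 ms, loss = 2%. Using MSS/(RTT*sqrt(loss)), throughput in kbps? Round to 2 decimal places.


Given: MSS = 1000 bytes, RTT = 10 ms, loss = 2%
RTT in seconds = 10 / 1000 = 0.01
Loss rate = 2% = 0.02
sqrt(loss) = sqrt(0.02) = 0.141421356237
Throughput (bytes/s) = 1000 / (0.01 * 0.141421356237) = 707106.7812
Throughput (kbps) = 707106.7812 * 8 / 1000 = 5656.854249 -> 5656.85 kbps (2 dp)

5656.85


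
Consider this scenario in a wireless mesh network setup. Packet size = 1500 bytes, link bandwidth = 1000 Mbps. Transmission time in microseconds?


Given: packet = 1500 bytes, bandwidth = 1000 Mbps
Packet in bits = 1500 * 8 = 12000 bits
Bandwidth = 1000 * 10^6 = 1000000000 bps
Time = 12000 / 1000000000 seconds
Time in us = 12000 * 10^6 / 1000000000 = 12

12


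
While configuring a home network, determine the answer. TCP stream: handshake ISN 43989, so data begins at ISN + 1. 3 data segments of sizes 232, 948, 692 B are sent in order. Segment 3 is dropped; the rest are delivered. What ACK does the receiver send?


SYN uses sequence number 43989; first data byte = ISN + 1 = 43990.
Segment 1: SEQ = 43990, len = 232 B, covers [43990, 44221]
Segment 2: SEQ = 44222, len = 948 B, covers [44222, 45169]
Segment 3: SEQ = 45170, len = 692 B, covers [45170, 45861] [LOST]
In-order data received: bytes [43990, 45169] (segments 1..2).
Segment 3 missing -> gap begins at byte 45170.
Cumulative ACK = next expected in-order byte = 43990 + 232 + 948 = 45170

45170


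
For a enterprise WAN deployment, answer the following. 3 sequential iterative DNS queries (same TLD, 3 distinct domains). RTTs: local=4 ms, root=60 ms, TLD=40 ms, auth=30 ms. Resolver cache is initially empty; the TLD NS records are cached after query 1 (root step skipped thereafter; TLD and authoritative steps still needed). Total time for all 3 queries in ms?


Lookup 1 (cold cache): local + root + TLD + auth = 4 + 60 + 40 + 30 = 134 ms
Lookups 2..3 (TLD NS cached -> skip root; new domain -> still ask TLD and auth): local + TLD + auth = 4 + 40 + 30 = 74 ms each
Remaining 2 lookups: 2 * 74 = 148 ms
Total = 134 + 148 = 282 ms

282


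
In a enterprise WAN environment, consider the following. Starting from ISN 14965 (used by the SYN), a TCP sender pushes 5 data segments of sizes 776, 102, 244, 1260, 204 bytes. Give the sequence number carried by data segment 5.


The SYN occupies sequence number ISN = 14965, so the first data byte is ISN + 1 = 14966.
SEQ of data segment i = (ISN + 1) + sum of payload sizes of segments 1..i-1.
Segment 1: SEQ = 14966, payload = 776 bytes
Segment 2: SEQ = 15742, payload = 102 bytes
Segment 3: SEQ = 15844, payload = 244 bytes
Segment 4: SEQ = 16088, payload = 1260 bytes
Segment 5: SEQ = 17348, payload = 204 bytes
SEQ of segment 5 = 14966 + 776 + 102 + 244 + 1260 = 17348

17348


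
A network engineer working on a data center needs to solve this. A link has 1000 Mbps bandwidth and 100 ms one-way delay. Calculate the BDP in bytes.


Given: bandwidth = 1000 Mbps, delay = 100 ms
BDP in bits = 1000 * 10^6 * 100 / 1000
BDP in bits = 100000000
BDP in bytes = 100000000 / 8 = 12500000

12500000


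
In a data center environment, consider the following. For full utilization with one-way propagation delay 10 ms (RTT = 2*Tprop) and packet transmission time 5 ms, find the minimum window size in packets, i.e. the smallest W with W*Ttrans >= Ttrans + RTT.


Given: Ttrans = 5 ms, RTT = 20 ms (= 2 * Tprop, Tprop = 10 ms)
Time until first ACK returns = Ttrans + RTT = 5 + 20 = 25 ms
Need W * Ttrans >= Ttrans + RTT  ->  W >= (Ttrans + RTT) / Ttrans
(Ttrans + RTT) / Ttrans = 25 / 5 = 5
W_min = ceil(5) = 5

5


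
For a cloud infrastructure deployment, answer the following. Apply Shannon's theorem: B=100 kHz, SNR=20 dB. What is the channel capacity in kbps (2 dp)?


Given: B = 100 kHz, SNR = 20 dB
SNR linear = 10^(20/10) = 100
1 + SNR = 101
log2(101) = 6.6582114828
C = 100 * 1000 * 6.6582114828 = 665821.1483 bps
C = 665.821148 kbps -> 665.82 kbps (2 dp)

665.82


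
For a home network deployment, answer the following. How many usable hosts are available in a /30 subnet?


Given: subnet mask /30
Host bits = 32 - 30 = 2
Total addresses = 2^2 = 4
Usable hosts = 4 - 2 (network + broadcast) = 2

2


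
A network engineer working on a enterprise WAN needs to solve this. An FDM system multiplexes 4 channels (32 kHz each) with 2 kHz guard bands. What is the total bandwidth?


Given: 4 channels, 32 kHz each, guard = 2 kHz
Channel bandwidth = 4 * 32 = 128 kHz
Guard bands = 3 gaps * 2 kHz = 6 kHz
Total = 128 + 6 = 134 kHz

134


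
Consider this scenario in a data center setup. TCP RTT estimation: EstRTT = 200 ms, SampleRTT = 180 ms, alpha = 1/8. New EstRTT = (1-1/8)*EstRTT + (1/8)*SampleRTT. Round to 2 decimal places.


Given: EstRTT = 200 ms, SampleRTT = 180 ms, alpha = 1/8
New EstRTT = (1 - alpha) * EstRTT + alpha * SampleRTT
(7/8) * 200 = 175
(1/8) * 180 = 22.5
New EstRTT = 175 + 22.5 = 197.5 ms -> 197.50 ms (2 dp)

197.50


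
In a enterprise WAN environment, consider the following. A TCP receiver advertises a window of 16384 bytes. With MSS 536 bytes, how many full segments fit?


Given: RWND = 16384 bytes, MSS = 536 bytes
Full segments = floor(RWND / MSS)
Full segments = floor(16384 / 536)
Full segments = floor(30.5672) = 30

30


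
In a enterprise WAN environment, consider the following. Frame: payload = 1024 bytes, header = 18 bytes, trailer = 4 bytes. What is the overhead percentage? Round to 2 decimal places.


Given: payload = 1024 B, header = 18 B, trailer = 4 B
Overhead bytes = header + trailer = 18 + 4 = 22
Total frame = payload + overhead = 1024 + 22 = 1046
Overhead % = 22 / 1046 * 100 = 2.1033% -> 2.10% (2 dp)

2.10


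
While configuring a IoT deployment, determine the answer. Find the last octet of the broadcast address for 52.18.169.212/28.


Given: IP = 52.18.169.212, prefix = /28
Host bits = 32 - 28 = 4
Network last octet = 212 AND mask = 208
Host part size = 2^4 - 1 = 15
Broadcast last octet = 208 OR 15 = 223

223


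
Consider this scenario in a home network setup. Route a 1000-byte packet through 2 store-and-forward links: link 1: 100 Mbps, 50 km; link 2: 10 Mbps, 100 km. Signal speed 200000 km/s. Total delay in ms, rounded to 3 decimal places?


Packet = 1000 bytes = 8000 bits. Store-and-forward: sum (t_trans + t_prop) per link.
Link 1: t_trans = 8000/(100*10^6) s = 0.0800 ms; t_prop = 50/200000 s = 0.2500 ms; subtotal = 0.3300 ms
Link 2: t_trans = 8000/(10*10^6) s = 0.8000 ms; t_prop = 100/200000 s = 0.5000 ms; subtotal = 1.3000 ms
End-to-end = 0.3300 + 1.3000 = 1.6300 ms -> 1.630 ms (3 dp)

1.630


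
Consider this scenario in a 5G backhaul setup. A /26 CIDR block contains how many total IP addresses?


Given: CIDR prefix /26
Host bits = 32 - 26 = 6
Total addresses = 2^6 = 64

64


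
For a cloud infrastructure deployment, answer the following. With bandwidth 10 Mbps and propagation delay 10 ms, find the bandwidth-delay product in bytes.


Given: bandwidth = 10 Mbps, delay = 10 ms
BDP in bits = 10 * 10^6 * 10 / 1000
BDP in bits = 100000
BDP in bytes = 100000 / 8 = 12500

12500


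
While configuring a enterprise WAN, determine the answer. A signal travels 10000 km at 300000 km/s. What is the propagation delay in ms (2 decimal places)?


Given: distance = 10000 km, speed = 300000 km/s
Delay = distance / speed = 10000 / 300000 seconds
Delay in ms = 10000 * 1000 / 300000
Delay = 33.3333 ms
Rounded to 2 dp = 33.33 ms

33.33


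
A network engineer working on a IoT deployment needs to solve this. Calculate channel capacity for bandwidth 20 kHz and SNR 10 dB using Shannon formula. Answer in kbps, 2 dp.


Given: B = 20 kHz, SNR = 10 dB
SNR linear = 10^(10/10) = 10
1 + SNR = 11
log2(11) = 3.4594316186
C = 20 * 1000 * 3.4594316186 = 69188.6324 bps
C = 69.188632 kbps -> 69.19 kbps (2 dp)

69.19


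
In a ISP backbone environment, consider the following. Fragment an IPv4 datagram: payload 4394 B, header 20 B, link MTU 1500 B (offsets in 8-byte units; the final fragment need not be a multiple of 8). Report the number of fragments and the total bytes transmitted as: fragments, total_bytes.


Max data per non-final fragment = floor((MTU - header)/8)*8 = floor((1500 - 20)/8)*8 = floor(1480/8)*8 = 1480 B
Final fragment needs no 8-byte alignment: it can carry up to MTU - header = 1480 B
Non-final fragments needed = ceil((payload - 1480) / 1480) = ceil(2914/1480) = ceil(1.9689) = 2
Number of fragments = 2 + 1 = 3
Fragment sizes (data): 2 * 1480 B + 1434 B (last, 1434 <= 1480 OK)
Total bytes sent = payload + n_frags * header = 4394 + 3*20 = 4394 + 60 = 4454 B

3, 4454


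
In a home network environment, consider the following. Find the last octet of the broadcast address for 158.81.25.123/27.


Given: IP = 158.81.25.123, prefix = /27
Host bits = 32 - 27 = 5
Network last octet = 123 AND mask = 96
Host part size = 2^5 - 1 = 31
Broadcast last octet = 96 OR 31 = 127

127


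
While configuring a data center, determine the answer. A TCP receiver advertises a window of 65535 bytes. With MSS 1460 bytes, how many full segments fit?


Given: RWND = 65535 bytes, MSS = 1460 bytes
Full segments = floor(RWND / MSS)
Full segments = floor(65535 / 1460)
Full segments = floor(44.887) = 44

44


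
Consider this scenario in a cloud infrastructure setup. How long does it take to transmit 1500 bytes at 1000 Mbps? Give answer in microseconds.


Given: packet = 1500 bytes, bandwidth = 1000 Mbps
Packet in bits = 1500 * 8 = 12000 bits
Bandwidth = 1000 * 10^6 = 1000000000 bps
Time = 12000 / 1000000000 seconds
Time in us = 12000 * 10^6 / 1000000000 = 12

12


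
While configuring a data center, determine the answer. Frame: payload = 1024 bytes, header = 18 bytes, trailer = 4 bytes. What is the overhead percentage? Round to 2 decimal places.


Given: payload = 1024 B, header = 18 B, trailer = 4 B
Overhead bytes = header + trailer = 18 + 4 = 22
Total frame = payload + overhead = 1024 + 22 = 1046
Overhead % = 22 / 1046 * 100 = 2.1033% -> 2.10% (2 dp)

2.10
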